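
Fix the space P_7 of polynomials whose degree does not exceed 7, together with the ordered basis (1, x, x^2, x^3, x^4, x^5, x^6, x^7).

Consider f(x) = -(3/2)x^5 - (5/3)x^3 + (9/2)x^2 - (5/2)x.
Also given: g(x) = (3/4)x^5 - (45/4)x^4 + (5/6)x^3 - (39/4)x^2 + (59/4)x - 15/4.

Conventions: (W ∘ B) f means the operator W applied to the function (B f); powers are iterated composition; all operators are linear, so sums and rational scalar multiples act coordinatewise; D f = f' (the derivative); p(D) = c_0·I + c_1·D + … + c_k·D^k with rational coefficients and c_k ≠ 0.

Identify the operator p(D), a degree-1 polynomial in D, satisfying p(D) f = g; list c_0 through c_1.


c_0 = -1/2, c_1 = 3/2

D^0 f = -(3/2)x^5 - (5/3)x^3 + (9/2)x^2 - (5/2)x
D^1 f = -(15/2)x^4 - 5x^2 + 9x - 5/2
matching coefficients of g against c_0 f + c_1 Df + … from the top degree down determines the c_i
solution: c_0 = -1/2, c_1 = 3/2


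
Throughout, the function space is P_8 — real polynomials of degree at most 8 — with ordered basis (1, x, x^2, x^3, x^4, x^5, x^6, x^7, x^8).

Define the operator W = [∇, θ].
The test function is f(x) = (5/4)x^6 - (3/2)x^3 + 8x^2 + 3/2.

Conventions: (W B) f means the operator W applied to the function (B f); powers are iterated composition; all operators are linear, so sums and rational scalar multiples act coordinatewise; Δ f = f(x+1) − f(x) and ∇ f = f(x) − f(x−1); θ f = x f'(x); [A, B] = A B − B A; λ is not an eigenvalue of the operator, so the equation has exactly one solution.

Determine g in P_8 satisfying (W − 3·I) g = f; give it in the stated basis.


write g with unknown coordinates in the stated basis and equate coefficients in (W − 3·I) g = f
solving from the highest basis element down gives g = -(5/12)x^6 - (5/6)x^5 + (25/9)x^4 + (77/54)x^3 - (667/54)x^2 + (229/162)x + 2611/486
check: W g = -(5/2)x^5 + (25/3)x^4 + (25/9)x^3 - (523/18)x^2 + (229/54)x + 1427/81
so W g − 3·g = (5/4)x^6 - (3/2)x^3 + 8x^2 + 3/2 = f ✓

the image equals g(x) = -(5/12)x^6 - (5/6)x^5 + (25/9)x^4 + (77/54)x^3 - (667/54)x^2 + (229/162)x + 2611/486


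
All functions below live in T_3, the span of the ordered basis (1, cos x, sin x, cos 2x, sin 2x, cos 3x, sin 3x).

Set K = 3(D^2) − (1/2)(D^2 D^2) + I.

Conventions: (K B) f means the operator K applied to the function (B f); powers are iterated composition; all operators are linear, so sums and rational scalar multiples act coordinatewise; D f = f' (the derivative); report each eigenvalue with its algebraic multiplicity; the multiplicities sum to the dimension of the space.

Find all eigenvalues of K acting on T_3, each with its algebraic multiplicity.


λ = -133/2 (multiplicity 2), λ = -19 (multiplicity 2), λ = -5/2 (multiplicity 2), λ = 1 (multiplicity 1)

image of 1: 1
image of cos x: -(5/2)cos x
image of sin x: -(5/2)sin x
image of cos 2x: -19cos 2x
image of sin 2x: -19sin 2x
image of cos 3x: -(133/2)cos 3x
image of sin 3x: -(133/2)sin 3x
the matrix is diagonal; its diagonal is (1, -5/2, -5/2, -19, -19, -133/2, -133/2)
for a triangular matrix the eigenvalues are the diagonal entries, with algebraic multiplicity their repetition count


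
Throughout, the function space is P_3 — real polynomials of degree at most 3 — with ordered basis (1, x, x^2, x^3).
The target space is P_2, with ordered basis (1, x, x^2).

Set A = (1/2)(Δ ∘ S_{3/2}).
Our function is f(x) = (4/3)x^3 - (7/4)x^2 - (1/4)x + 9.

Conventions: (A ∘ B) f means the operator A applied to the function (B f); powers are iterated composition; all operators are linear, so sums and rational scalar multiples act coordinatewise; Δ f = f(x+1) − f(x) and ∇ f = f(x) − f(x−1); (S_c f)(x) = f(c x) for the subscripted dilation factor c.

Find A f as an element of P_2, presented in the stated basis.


g(x) = (27/4)x^2 + (45/16)x + 3/32

S_{3/2} f = (9/2)x^3 - (63/16)x^2 - (3/8)x + 9
Δ S_{3/2} f = (27/2)x^2 + (45/8)x + 3/16
((1/2)(Δ ∘ S_{3/2})) f = (27/4)x^2 + (45/16)x + 3/32


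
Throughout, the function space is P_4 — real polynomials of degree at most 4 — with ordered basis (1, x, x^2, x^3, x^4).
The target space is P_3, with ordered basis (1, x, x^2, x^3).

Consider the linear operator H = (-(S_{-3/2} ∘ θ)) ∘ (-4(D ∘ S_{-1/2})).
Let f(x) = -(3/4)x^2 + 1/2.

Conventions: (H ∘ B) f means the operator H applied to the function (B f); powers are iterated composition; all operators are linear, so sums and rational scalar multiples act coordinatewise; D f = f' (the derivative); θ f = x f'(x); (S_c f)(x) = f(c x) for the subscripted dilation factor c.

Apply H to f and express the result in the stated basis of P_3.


S_{-1/2} f = -(3/16)x^2 + 1/2
D S_{-1/2} f = -(3/8)x
(-4(D ∘ S_{-1/2})) f = (3/2)x
θ (-4(D ∘ S_{-1/2})) f = (3/2)x
S_{-3/2} θ (-4(D ∘ S_{-1/2})) f = -(9/4)x
(-(S_{-3/2} ∘ θ)) (-4(D ∘ S_{-1/2})) f = (9/4)x

the image equals g(x) = (9/4)x


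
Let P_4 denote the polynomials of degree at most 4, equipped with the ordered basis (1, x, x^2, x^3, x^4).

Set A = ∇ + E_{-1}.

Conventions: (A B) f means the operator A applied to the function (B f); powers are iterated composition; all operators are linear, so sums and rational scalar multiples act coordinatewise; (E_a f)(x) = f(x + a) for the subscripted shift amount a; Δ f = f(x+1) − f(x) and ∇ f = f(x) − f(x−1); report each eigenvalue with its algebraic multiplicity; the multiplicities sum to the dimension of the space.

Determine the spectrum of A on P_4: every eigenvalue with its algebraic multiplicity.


image of 1: 1
image of x: x
image of x^2: x^2
image of x^3: x^3
image of x^4: x^4
the matrix is upper triangular; its diagonal is (1, 1, 1, 1, 1)
for a triangular matrix the eigenvalues are the diagonal entries, with algebraic multiplicity their repetition count

λ = 1 (multiplicity 5)


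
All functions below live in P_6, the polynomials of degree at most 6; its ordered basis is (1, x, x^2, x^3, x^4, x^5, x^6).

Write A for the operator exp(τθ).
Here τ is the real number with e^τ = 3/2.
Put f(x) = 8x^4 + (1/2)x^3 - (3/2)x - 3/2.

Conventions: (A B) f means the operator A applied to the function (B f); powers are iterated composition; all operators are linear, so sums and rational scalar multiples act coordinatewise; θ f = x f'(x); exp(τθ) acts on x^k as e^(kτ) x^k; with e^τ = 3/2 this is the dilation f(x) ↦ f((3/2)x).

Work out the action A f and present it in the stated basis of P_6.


the image equals g(x) = (81/2)x^4 + (27/16)x^3 - (9/4)x - 3/2

exp(τθ) x^k = e^(kτ) x^k; with e^τ = 3/2 this sends x^k to (3/2)^k x^k
x ↦ 3/2 x
x^3 ↦ 27/8 x^3
x^4 ↦ 81/16 x^4
applying this coordinatewise to f: exp(τθ) f = (81/2)x^4 + (27/16)x^3 - (9/4)x - 3/2


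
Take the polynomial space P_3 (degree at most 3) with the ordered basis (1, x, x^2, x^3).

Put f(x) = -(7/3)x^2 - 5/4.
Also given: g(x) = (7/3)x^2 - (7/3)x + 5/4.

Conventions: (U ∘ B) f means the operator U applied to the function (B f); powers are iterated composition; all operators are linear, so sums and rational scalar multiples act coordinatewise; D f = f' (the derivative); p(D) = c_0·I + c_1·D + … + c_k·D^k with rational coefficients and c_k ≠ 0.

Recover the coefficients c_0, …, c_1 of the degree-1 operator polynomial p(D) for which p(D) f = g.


p(D) = -I + (1/2)·D, i.e. c_0 = -1, c_1 = 1/2

D^0 f = -(7/3)x^2 - 5/4
D^1 f = -(14/3)x
matching coefficients of g against c_0 f + c_1 Df + … from the top degree down determines the c_i
solution: c_0 = -1, c_1 = 1/2


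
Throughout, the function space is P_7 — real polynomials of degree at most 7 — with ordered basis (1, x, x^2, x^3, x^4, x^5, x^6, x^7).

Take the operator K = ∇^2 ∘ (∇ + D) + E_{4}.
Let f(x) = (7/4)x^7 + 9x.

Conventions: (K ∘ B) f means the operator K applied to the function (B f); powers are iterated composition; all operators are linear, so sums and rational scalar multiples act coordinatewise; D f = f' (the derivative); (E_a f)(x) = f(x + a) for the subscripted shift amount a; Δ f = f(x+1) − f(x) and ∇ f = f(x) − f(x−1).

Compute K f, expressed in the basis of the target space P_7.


the image equals g(x) = (7/4)x^7 + 49x^6 + 588x^5 + 4655x^4 + 12005x^3 + 45717x^2 + 41365x + 32628

∇ f = (49/4)x^6 - (147/4)x^5 + (245/4)x^4 - (245/4)x^3 + (147/4)x^2 - (49/4)x + 43/4
D f = (49/4)x^6 + 9
(∇ + D) f = (49/2)x^6 - (147/4)x^5 + (245/4)x^4 - (245/4)x^3 + (147/4)x^2 - (49/4)x + 79/4
∇ (∇ + D) f = 147x^5 - (2205/4)x^4 + (2205/2)x^3 - (5145/4)x^2 + 833x - 931/4
∇ ∇ (∇ + D) f = 735x^4 - 3675x^3 + 8085x^2 - 8820x + 3920
E_{4} f = (7/4)x^7 + 49x^6 + 588x^5 + 3920x^4 + 15680x^3 + 37632x^2 + 50185x + 28708
(∇^2 ∘ (∇ + D) + E_{4}) f = (7/4)x^7 + 49x^6 + 588x^5 + 4655x^4 + 12005x^3 + 45717x^2 + 41365x + 32628


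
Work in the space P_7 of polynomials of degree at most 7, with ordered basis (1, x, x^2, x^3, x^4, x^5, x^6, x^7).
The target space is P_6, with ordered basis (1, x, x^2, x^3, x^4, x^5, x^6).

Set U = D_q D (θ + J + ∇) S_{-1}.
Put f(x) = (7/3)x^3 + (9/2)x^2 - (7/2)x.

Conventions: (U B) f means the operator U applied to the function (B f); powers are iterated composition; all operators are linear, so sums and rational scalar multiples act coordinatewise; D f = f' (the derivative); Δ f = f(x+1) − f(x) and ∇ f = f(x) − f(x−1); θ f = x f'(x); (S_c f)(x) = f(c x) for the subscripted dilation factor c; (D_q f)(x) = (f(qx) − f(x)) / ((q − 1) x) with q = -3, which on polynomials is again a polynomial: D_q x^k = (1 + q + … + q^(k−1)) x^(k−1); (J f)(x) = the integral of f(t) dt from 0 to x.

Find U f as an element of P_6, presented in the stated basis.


S_{-1} f = -(7/3)x^3 + (9/2)x^2 + (7/2)x
θ S_{-1} f = -7x^3 + 9x^2 + (7/2)x
J S_{-1} f = -(7/12)x^4 + (3/2)x^3 + (7/4)x^2
∇ S_{-1} f = -7x^2 + 16x - 10/3
(θ + J + ∇) S_{-1} f = -(7/12)x^4 - (11/2)x^3 + (15/4)x^2 + (39/2)x - 10/3
D (θ + J + ∇) S_{-1} f = -(7/3)x^3 - (33/2)x^2 + (15/2)x + 39/2
D_q (D (θ + J + ∇) S_{-1}) f = -(49/3)x^2 + 33x + 15/2

the result is g(x) = -(49/3)x^2 + 33x + 15/2


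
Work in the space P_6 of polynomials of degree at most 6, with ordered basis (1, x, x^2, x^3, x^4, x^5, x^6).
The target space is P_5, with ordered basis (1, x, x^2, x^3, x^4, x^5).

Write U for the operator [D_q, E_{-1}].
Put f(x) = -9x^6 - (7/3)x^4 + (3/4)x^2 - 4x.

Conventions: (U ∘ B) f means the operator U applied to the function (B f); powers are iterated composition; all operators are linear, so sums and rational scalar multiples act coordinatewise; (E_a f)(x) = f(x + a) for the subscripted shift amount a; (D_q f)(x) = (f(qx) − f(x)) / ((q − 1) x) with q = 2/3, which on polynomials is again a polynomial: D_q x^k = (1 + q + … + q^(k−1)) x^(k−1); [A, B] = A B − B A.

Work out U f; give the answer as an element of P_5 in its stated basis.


E_{-1} f = -9x^6 + 54x^5 - (412/3)x^4 + (568/3)x^3 - (593/4)x^2 + (347/6)x - 79/12
D_q E_{-1} f = -(665/27)x^5 + (422/3)x^4 - (26780/81)x^3 + (10792/27)x^2 - (2965/12)x + 347/6
D_q f = -(665/27)x^5 - (455/81)x^3 + (5/4)x - 4
E_{-1} D_q f = -(665/27)x^5 + (3325/27)x^4 - (20405/81)x^3 + (7105/27)x^2 - (555/4)x + 8099/324
[D_q, E_{-1}] f = (473/27)x^4 - (2125/27)x^3 + (1229/9)x^2 - (325/3)x + 10639/324

the result is g(x) = (473/27)x^4 - (2125/27)x^3 + (1229/9)x^2 - (325/3)x + 10639/324


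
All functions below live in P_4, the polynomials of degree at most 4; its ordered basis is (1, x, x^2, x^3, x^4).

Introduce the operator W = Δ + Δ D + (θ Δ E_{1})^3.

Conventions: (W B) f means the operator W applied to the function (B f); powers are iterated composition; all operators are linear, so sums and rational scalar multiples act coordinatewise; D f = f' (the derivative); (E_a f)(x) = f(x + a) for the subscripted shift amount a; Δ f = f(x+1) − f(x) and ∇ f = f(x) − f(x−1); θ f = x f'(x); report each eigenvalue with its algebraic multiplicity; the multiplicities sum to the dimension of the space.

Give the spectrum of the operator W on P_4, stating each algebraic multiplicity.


λ = 0 (multiplicity 5)

image of 1: 0
image of x: 1
image of x^2: 2x + 3
image of x^3: 3x^2 + 9x + 4
image of x^4: 4x^3 + 18x^2 + 160x + 5
the matrix is upper triangular; its diagonal is (0, 0, 0, 0, 0)
for a triangular matrix the eigenvalues are the diagonal entries, with algebraic multiplicity their repetition count


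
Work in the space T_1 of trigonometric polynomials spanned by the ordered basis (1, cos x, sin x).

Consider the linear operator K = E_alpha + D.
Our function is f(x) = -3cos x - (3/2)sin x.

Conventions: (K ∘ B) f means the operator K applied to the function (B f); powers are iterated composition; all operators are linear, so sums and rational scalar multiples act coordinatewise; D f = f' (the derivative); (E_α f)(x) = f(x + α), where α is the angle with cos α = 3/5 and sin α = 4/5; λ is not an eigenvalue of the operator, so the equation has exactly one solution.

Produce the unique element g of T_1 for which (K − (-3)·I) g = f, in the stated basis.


the image equals g(x) = -(1/2)cos x - (2/3)sin x

write g with unknown coordinates in the stated basis and equate coefficients in (K − (-3)·I) g = f
solving from the highest basis element down gives g = -(1/2)cos x - (2/3)sin x
check: K g = -(3/2)cos x + (1/2)sin x
so K g − (-3)·g = -3cos x - (3/2)sin x = f ✓


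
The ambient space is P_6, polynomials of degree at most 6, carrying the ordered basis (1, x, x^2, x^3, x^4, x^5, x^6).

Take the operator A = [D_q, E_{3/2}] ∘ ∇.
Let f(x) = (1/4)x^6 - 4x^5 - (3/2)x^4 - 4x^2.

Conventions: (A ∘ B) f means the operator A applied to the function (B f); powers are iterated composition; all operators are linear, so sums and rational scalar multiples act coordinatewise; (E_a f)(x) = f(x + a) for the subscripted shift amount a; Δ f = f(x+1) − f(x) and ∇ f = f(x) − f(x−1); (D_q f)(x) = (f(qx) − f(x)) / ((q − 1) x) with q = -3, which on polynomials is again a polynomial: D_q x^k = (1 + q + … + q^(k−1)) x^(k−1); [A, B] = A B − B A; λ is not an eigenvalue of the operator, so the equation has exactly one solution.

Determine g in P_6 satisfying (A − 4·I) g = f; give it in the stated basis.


the result is g(x) = -(1/16)x^6 + x^5 + (3/8)x^4 + (387/8)x^3 + (2075/8)x^2 + (10143/32)x + 12783/32

write g with unknown coordinates in the stated basis and equate coefficients in (A − 4·I) g = f
solving from the highest basis element down gives g = -(1/16)x^6 + x^5 + (3/8)x^4 + (387/8)x^3 + (2075/8)x^2 + (10143/32)x + 12783/32
check: A g = (387/2)x^3 + (2067/2)x^2 + (10143/8)x + 12783/8
so A g − 4·g = (1/4)x^6 - 4x^5 - (3/2)x^4 - 4x^2 = f ✓


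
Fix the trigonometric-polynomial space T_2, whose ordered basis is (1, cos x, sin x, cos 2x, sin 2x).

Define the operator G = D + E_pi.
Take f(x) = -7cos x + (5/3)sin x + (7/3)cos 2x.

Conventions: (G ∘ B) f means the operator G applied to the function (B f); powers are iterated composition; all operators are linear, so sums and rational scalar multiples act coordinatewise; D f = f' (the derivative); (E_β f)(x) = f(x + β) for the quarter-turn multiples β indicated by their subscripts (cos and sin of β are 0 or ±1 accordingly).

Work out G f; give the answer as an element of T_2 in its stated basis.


D f = (5/3)cos x + 7sin x - (14/3)sin 2x
E_pi f = 7cos x - (5/3)sin x + (7/3)cos 2x
(D + E_pi) f = (26/3)cos x + (16/3)sin x + (7/3)cos 2x - (14/3)sin 2x

g(x) = (26/3)cos x + (16/3)sin x + (7/3)cos 2x - (14/3)sin 2x


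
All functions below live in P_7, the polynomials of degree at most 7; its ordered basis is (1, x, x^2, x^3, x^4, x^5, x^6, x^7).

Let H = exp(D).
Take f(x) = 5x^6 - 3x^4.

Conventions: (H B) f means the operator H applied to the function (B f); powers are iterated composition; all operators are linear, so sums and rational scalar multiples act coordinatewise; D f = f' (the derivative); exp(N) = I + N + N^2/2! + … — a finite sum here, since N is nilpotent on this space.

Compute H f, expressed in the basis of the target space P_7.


the result is g(x) = 5x^6 + 30x^5 + 72x^4 + 88x^3 + 57x^2 + 18x + 2

order-1 term: 30x^5 - 12x^3
order-2 term: 75x^4 - 18x^2
order-3 term: 100x^3 - 12x
order-4 term: 75x^2 - 3
order-5 term: 30x
order-6 term: 5
the series for exp(D) f terminates at order 6
exp(D) f = 5x^6 + 30x^5 + 72x^4 + 88x^3 + 57x^2 + 18x + 2


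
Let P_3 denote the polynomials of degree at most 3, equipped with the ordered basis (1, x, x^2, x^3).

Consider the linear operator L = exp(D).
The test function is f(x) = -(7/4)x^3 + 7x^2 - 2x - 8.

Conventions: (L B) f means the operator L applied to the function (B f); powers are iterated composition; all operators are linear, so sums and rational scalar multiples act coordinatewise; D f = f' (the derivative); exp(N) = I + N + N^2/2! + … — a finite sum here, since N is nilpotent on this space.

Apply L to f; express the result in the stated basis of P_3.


order-1 term: -(21/4)x^2 + 14x - 2
order-2 term: -(21/4)x + 7
order-3 term: -7/4
the series for exp(D) f terminates at order 3
exp(D) f = -(7/4)x^3 + (7/4)x^2 + (27/4)x - 19/4

the image equals g(x) = -(7/4)x^3 + (7/4)x^2 + (27/4)x - 19/4


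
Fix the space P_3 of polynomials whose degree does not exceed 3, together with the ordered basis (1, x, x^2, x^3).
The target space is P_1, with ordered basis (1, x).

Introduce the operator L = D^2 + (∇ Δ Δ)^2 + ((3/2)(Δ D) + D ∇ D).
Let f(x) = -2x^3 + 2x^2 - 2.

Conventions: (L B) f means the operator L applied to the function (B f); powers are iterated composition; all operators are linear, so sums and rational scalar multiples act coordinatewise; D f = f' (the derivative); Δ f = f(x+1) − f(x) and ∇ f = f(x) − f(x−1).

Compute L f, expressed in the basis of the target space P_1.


D f = -6x^2 + 4x
D D f = -12x + 4
Δ f = -6x^2 - 2x
Δ Δ f = -12x - 8
∇ Δ Δ f = -12
Δ (∇ Δ Δ) f = 0
Δ Δ (∇ Δ Δ) f = 0
∇ Δ Δ (∇ Δ Δ) f = 0
D f = -6x^2 + 4x
Δ D f = -12x - 2
((3/2)(Δ D)) f = -18x - 3
D f = -6x^2 + 4x
∇ D f = -12x + 10
D ∇ D f = -12
((3/2)(Δ D) + D ∇ D) f = -18x - 15
(D^2 + (∇ Δ Δ)^2 + ((3/2)(Δ D) + D ∇ D)) f = -30x - 11

g(x) = -30x - 11


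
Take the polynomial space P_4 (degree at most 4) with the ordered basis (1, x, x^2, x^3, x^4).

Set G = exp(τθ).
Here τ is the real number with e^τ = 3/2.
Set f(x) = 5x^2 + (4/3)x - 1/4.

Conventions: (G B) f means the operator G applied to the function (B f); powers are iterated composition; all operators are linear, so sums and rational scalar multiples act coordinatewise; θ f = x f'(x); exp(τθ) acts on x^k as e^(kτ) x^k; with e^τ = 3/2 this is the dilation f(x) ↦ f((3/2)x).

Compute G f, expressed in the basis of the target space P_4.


exp(τθ) x^k = e^(kτ) x^k; with e^τ = 3/2 this sends x^k to (3/2)^k x^k
x ↦ 3/2 x
x^2 ↦ 9/4 x^2
applying this coordinatewise to f: exp(τθ) f = (45/4)x^2 + 2x - 1/4

the image equals g(x) = (45/4)x^2 + 2x - 1/4


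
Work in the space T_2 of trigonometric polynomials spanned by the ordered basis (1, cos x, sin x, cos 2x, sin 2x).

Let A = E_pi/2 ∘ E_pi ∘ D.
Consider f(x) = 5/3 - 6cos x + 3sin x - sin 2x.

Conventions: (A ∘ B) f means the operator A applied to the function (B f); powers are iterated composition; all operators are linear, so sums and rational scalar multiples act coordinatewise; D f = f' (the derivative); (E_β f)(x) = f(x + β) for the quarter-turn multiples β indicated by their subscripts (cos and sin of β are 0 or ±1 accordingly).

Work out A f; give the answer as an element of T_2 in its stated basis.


the result is g(x) = -6cos x + 3sin x + 2cos 2x

D f = 3cos x + 6sin x - 2cos 2x
E_pi D f = -3cos x - 6sin x - 2cos 2x
E_pi/2 E_pi D f = -6cos x + 3sin x + 2cos 2x


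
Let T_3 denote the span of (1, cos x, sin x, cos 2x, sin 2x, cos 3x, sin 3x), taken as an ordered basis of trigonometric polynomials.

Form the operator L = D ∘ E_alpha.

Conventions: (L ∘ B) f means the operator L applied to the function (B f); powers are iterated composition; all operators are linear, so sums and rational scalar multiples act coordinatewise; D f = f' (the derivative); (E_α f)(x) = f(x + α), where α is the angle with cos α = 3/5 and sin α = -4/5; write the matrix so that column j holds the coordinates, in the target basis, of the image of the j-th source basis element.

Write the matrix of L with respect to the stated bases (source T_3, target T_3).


image of 1: 0
image of cos x: (4/5)cos x - (3/5)sin x
image of sin x: (3/5)cos x + (4/5)sin x
image of cos 2x: (48/25)cos 2x + (14/25)sin 2x
image of sin 2x: -(14/25)cos 2x + (48/25)sin 2x
image of cos 3x: (132/125)cos 3x + (351/125)sin 3x
image of sin 3x: -(351/125)cos 3x + (132/125)sin 3x
each image's coordinates form column j of the matrix

the matrix is [[0, 0, 0, 0, 0, 0, 0]; [0, 4/5, 3/5, 0, 0, 0, 0]; [0, -3/5, 4/5, 0, 0, 0, 0]; [0, 0, 0, 48/25, -14/25, 0, 0]; [0, 0, 0, 14/25, 48/25, 0, 0]; [0, 0, 0, 0, 0, 132/125, -351/125]; [0, 0, 0, 0, 0, 351/125, 132/125]] (rows listed top to bottom)


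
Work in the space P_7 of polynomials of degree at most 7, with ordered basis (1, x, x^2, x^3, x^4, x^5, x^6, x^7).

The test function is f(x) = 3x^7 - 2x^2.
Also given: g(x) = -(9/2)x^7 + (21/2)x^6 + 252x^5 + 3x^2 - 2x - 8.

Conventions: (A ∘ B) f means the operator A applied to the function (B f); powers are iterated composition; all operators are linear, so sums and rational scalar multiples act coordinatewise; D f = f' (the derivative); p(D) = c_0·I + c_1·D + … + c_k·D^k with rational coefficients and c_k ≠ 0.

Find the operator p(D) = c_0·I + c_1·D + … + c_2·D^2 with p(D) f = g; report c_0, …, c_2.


D^0 f = 3x^7 - 2x^2
D^1 f = 21x^6 - 4x
D^2 f = 126x^5 - 4
matching coefficients of g against c_0 f + c_1 Df + … from the top degree down determines the c_i
solution: c_0 = -3/2, c_1 = 1/2, c_2 = 2

p(D) = -(3/2)·I + (1/2)·D + 2·D^2, i.e. c_0 = -3/2, c_1 = 1/2, c_2 = 2


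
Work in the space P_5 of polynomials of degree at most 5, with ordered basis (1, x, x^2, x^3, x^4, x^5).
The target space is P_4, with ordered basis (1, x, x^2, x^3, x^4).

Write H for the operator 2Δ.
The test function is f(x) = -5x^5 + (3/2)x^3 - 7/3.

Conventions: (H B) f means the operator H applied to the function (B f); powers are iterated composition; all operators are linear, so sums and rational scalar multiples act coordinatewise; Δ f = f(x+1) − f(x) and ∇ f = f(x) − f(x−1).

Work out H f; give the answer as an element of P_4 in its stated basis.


the image equals g(x) = -50x^4 - 100x^3 - 91x^2 - 41x - 7

Δ f = -25x^4 - 50x^3 - (91/2)x^2 - (41/2)x - 7/2
(2Δ) f = -50x^4 - 100x^3 - 91x^2 - 41x - 7


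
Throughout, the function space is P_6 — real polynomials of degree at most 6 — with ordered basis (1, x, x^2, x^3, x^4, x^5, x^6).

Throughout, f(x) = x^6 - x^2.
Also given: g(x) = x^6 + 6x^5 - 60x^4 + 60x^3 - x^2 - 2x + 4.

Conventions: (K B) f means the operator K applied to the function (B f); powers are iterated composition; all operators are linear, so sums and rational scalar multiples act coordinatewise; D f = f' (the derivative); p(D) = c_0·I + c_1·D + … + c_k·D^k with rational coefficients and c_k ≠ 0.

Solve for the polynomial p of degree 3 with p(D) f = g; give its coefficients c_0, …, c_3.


c_0 = 1, c_1 = 1, c_2 = -2, c_3 = 1/2

D^0 f = x^6 - x^2
D^1 f = 6x^5 - 2x
D^2 f = 30x^4 - 2
D^3 f = 120x^3
matching coefficients of g against c_0 f + c_1 Df + … from the top degree down determines the c_i
solution: c_0 = 1, c_1 = 1, c_2 = -2, c_3 = 1/2


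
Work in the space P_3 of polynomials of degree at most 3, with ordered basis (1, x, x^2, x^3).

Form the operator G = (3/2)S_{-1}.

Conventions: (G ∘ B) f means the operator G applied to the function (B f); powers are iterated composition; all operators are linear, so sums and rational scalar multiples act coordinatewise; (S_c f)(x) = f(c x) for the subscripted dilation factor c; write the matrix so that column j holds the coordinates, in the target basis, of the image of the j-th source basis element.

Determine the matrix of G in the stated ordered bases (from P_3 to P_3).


the matrix is [[3/2, 0, 0, 0]; [0, -3/2, 0, 0]; [0, 0, 3/2, 0]; [0, 0, 0, -3/2]] (rows listed top to bottom)

image of 1: 3/2
image of x: -(3/2)x
image of x^2: (3/2)x^2
image of x^3: -(3/2)x^3
each image's coordinates form column j of the matrix


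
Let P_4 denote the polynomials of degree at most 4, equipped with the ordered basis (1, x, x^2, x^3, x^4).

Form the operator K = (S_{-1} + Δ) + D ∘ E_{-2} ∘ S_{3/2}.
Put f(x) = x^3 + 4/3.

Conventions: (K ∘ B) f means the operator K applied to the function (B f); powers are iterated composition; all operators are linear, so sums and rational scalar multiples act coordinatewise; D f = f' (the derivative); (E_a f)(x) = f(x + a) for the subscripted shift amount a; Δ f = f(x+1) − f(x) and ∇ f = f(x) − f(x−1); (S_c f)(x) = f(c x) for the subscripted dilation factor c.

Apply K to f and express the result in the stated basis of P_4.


S_{-1} f = -x^3 + 4/3
Δ f = 3x^2 + 3x + 1
(S_{-1} + Δ) f = -x^3 + 3x^2 + 3x + 7/3
S_{3/2} f = (27/8)x^3 + 4/3
E_{-2} S_{3/2} f = (27/8)x^3 - (81/4)x^2 + (81/2)x - 77/3
D E_{-2} S_{3/2} f = (81/8)x^2 - (81/2)x + 81/2
((S_{-1} + Δ) + D ∘ E_{-2} ∘ S_{3/2}) f = -x^3 + (105/8)x^2 - (75/2)x + 257/6

the result is g(x) = -x^3 + (105/8)x^2 - (75/2)x + 257/6


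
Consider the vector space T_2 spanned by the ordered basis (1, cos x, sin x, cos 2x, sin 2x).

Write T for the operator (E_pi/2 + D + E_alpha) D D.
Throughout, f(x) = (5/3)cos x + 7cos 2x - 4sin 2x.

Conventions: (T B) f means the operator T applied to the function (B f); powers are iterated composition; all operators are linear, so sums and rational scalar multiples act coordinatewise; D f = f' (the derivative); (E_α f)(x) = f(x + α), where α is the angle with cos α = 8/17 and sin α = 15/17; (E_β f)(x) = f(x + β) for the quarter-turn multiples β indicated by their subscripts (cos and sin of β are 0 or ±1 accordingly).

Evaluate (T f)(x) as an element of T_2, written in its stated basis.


the image equals g(x) = -(40/51)cos x + (245/51)sin x + (25688/289)cos 2x + (15704/289)sin 2x

D f = -(5/3)sin x - 8cos 2x - 14sin 2x
D D f = -(5/3)cos x - 28cos 2x + 16sin 2x
E_pi/2 (D D) f = (5/3)sin x + 28cos 2x - 16sin 2x
D (D D) f = (5/3)sin x + 32cos 2x + 56sin 2x
E_alpha (D D) f = -(40/51)cos x + (25/17)sin x + (8348/289)cos 2x + (4144/289)sin 2x
(E_pi/2 + D + E_alpha) (D D) f = -(40/51)cos x + (245/51)sin x + (25688/289)cos 2x + (15704/289)sin 2x


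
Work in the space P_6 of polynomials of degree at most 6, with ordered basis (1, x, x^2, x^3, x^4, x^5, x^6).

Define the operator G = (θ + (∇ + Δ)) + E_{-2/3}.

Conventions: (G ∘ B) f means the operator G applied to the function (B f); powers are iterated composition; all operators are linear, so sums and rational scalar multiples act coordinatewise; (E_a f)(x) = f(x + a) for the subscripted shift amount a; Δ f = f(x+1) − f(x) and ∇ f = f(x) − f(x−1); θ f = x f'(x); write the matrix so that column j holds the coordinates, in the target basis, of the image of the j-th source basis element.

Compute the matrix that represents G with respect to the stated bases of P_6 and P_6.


image of 1: 1
image of x: 2x + 4/3
image of x^2: 3x^2 + (8/3)x + 4/9
image of x^3: 4x^3 + 4x^2 + (4/3)x + 46/27
image of x^4: 5x^4 + (16/3)x^3 + (8/3)x^2 + (184/27)x + 16/81
image of x^5: 6x^5 + (20/3)x^4 + (40/9)x^3 + (460/27)x^2 + (80/81)x + 454/243
image of x^6: 7x^6 + 8x^5 + (20/3)x^4 + (920/27)x^3 + (80/27)x^2 + (908/81)x + 64/729
each image's coordinates form column j of the matrix

the matrix is [[1, 4/3, 4/9, 46/27, 16/81, 454/243, 64/729]; [0, 2, 8/3, 4/3, 184/27, 80/81, 908/81]; [0, 0, 3, 4, 8/3, 460/27, 80/27]; [0, 0, 0, 4, 16/3, 40/9, 920/27]; [0, 0, 0, 0, 5, 20/3, 20/3]; [0, 0, 0, 0, 0, 6, 8]; [0, 0, 0, 0, 0, 0, 7]] (rows listed top to bottom)


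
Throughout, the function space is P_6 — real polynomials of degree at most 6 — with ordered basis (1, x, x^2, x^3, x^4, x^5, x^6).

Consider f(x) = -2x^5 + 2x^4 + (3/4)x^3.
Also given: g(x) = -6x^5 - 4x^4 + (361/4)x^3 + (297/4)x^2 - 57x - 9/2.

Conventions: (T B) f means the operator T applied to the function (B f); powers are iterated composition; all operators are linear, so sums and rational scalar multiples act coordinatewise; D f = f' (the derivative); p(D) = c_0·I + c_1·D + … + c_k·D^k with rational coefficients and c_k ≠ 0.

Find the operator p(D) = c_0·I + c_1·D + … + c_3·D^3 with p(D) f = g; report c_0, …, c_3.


p(D) = 3·I + D − 2·D^2 − D^3, i.e. c_0 = 3, c_1 = 1, c_2 = -2, c_3 = -1

D^0 f = -2x^5 + 2x^4 + (3/4)x^3
D^1 f = -10x^4 + 8x^3 + (9/4)x^2
D^2 f = -40x^3 + 24x^2 + (9/2)x
D^3 f = -120x^2 + 48x + 9/2
matching coefficients of g against c_0 f + c_1 Df + … from the top degree down determines the c_i
solution: c_0 = 3, c_1 = 1, c_2 = -2, c_3 = -1


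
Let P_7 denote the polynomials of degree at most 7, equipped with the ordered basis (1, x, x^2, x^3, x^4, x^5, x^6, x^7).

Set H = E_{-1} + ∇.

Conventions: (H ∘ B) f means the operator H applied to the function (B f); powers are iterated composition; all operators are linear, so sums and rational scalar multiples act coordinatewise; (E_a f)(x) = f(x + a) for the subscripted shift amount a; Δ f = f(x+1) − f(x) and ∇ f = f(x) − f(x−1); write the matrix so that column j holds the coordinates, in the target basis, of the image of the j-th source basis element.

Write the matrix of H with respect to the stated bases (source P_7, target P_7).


image of 1: 1
image of x: x
image of x^2: x^2
image of x^3: x^3
image of x^4: x^4
image of x^5: x^5
image of x^6: x^6
image of x^7: x^7
each image's coordinates form column j of the matrix

the matrix is [[1, 0, 0, 0, 0, 0, 0, 0]; [0, 1, 0, 0, 0, 0, 0, 0]; [0, 0, 1, 0, 0, 0, 0, 0]; [0, 0, 0, 1, 0, 0, 0, 0]; [0, 0, 0, 0, 1, 0, 0, 0]; [0, 0, 0, 0, 0, 1, 0, 0]; [0, 0, 0, 0, 0, 0, 1, 0]; [0, 0, 0, 0, 0, 0, 0, 1]] (rows listed top to bottom)


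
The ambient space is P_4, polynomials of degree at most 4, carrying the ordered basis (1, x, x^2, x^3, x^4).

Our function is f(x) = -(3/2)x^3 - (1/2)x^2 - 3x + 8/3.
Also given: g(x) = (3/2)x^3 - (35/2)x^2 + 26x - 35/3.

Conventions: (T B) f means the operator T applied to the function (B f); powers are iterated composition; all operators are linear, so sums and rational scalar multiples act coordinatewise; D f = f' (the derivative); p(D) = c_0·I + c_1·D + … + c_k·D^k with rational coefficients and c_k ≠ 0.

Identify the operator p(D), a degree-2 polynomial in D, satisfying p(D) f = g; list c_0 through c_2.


D^0 f = -(3/2)x^3 - (1/2)x^2 - 3x + 8/3
D^1 f = -(9/2)x^2 - x - 3
D^2 f = -9x - 1
matching coefficients of g against c_0 f + c_1 Df + … from the top degree down determines the c_i
solution: c_0 = -1, c_1 = 4, c_2 = -3

p(D) = -I + 4·D − 3·D^2, i.e. c_0 = -1, c_1 = 4, c_2 = -3


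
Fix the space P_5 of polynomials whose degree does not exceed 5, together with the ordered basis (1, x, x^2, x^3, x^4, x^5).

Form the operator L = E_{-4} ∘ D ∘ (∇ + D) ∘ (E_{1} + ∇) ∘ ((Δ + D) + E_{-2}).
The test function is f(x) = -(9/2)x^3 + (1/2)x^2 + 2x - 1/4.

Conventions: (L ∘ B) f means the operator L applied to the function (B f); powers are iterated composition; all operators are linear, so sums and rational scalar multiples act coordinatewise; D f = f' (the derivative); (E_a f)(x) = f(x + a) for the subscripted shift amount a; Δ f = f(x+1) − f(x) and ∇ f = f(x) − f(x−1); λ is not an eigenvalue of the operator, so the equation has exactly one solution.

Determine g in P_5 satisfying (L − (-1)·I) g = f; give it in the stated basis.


write g with unknown coordinates in the stated basis and equate coefficients in (L − (-1)·I) g = f
solving from the highest basis element down gives g = -(9/2)x^3 + (1/2)x^2 + 56x - 495/4
check: L g = -54x + 247/2
so L g − (-1)·g = -(9/2)x^3 + (1/2)x^2 + 2x - 1/4 = f ✓

the result is g(x) = -(9/2)x^3 + (1/2)x^2 + 56x - 495/4


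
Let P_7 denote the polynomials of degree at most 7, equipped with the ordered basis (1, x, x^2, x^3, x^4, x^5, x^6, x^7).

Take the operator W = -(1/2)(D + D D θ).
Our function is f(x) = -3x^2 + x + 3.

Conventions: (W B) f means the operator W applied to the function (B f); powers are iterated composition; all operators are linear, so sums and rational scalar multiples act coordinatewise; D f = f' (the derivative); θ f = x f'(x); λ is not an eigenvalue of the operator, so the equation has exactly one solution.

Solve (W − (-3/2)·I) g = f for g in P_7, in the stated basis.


write g with unknown coordinates in the stated basis and equate coefficients in (W − (-3/2)·I) g = f
solving from the highest basis element down gives g = -2x^2 - (2/3)x - 8/9
check: W g = 2x + 13/3
so W g − (-3/2)·g = -3x^2 + x + 3 = f ✓

the image equals g(x) = -2x^2 - (2/3)x - 8/9


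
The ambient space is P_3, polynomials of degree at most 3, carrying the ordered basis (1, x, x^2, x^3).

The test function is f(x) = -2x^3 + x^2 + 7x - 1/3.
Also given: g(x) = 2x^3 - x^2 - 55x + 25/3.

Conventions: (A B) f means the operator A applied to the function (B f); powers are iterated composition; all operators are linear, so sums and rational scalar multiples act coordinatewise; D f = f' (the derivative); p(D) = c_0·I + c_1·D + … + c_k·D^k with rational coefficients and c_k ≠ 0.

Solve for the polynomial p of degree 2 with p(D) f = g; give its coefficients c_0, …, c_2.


D^0 f = -2x^3 + x^2 + 7x - 1/3
D^1 f = -6x^2 + 2x + 7
D^2 f = -12x + 2
matching coefficients of g against c_0 f + c_1 Df + … from the top degree down determines the c_i
solution: c_0 = -1, c_1 = 0, c_2 = 4

p(D) = -I + 4·D^2, i.e. c_0 = -1, c_1 = 0, c_2 = 4


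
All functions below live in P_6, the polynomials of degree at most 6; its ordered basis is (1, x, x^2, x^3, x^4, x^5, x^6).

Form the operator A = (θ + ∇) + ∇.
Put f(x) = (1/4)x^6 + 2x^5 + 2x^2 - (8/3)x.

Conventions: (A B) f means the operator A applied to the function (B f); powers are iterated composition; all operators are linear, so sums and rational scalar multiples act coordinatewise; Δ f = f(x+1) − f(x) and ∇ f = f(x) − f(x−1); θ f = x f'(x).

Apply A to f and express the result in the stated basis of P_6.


g(x) = (3/2)x^6 + 13x^5 + (25/2)x^4 - 30x^3 + (73/2)x^2 - (35/3)x - 35/6

θ f = (3/2)x^6 + 10x^5 + 4x^2 - (8/3)x
∇ f = (3/2)x^5 + (25/4)x^4 - 15x^3 + (65/4)x^2 - (9/2)x - 35/12
(θ + ∇) f = (3/2)x^6 + (23/2)x^5 + (25/4)x^4 - 15x^3 + (81/4)x^2 - (43/6)x - 35/12
∇ f = (3/2)x^5 + (25/4)x^4 - 15x^3 + (65/4)x^2 - (9/2)x - 35/12
((θ + ∇) + ∇) f = (3/2)x^6 + 13x^5 + (25/2)x^4 - 30x^3 + (73/2)x^2 - (35/3)x - 35/6


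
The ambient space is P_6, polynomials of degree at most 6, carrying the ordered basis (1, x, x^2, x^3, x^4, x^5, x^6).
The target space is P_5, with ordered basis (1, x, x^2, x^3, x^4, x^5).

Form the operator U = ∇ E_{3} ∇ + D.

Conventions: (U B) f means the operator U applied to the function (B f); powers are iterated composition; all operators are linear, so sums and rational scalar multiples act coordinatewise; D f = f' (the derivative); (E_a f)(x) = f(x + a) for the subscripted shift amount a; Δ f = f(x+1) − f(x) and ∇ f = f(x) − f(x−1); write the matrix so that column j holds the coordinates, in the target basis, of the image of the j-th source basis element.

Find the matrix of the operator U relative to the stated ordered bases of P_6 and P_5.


image of 1: 0
image of x: 1
image of x^2: 2x + 2
image of x^3: 3x^2 + 6x + 12
image of x^4: 4x^3 + 12x^2 + 48x + 50
image of x^5: 5x^4 + 20x^3 + 120x^2 + 250x + 180
image of x^6: 6x^5 + 30x^4 + 240x^3 + 750x^2 + 1080x + 602
each image's coordinates form column j of the matrix

the matrix is [[0, 1, 2, 12, 50, 180, 602]; [0, 0, 2, 6, 48, 250, 1080]; [0, 0, 0, 3, 12, 120, 750]; [0, 0, 0, 0, 4, 20, 240]; [0, 0, 0, 0, 0, 5, 30]; [0, 0, 0, 0, 0, 0, 6]] (rows listed top to bottom)


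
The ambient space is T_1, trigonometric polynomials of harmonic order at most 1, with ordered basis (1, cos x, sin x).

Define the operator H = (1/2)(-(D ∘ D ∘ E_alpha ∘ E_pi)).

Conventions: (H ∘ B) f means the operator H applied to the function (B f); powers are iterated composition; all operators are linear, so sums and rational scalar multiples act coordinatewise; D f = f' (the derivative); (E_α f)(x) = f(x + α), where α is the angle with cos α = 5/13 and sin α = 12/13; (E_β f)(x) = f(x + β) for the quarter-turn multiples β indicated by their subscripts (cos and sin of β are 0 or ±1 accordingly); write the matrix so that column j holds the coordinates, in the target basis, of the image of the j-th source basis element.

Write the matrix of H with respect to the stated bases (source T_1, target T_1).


the matrix is [[0, 0, 0]; [0, -5/26, -6/13]; [0, 6/13, -5/26]] (rows listed top to bottom)

image of 1: 0
image of cos x: -(5/26)cos x + (6/13)sin x
image of sin x: -(6/13)cos x - (5/26)sin x
each image's coordinates form column j of the matrix


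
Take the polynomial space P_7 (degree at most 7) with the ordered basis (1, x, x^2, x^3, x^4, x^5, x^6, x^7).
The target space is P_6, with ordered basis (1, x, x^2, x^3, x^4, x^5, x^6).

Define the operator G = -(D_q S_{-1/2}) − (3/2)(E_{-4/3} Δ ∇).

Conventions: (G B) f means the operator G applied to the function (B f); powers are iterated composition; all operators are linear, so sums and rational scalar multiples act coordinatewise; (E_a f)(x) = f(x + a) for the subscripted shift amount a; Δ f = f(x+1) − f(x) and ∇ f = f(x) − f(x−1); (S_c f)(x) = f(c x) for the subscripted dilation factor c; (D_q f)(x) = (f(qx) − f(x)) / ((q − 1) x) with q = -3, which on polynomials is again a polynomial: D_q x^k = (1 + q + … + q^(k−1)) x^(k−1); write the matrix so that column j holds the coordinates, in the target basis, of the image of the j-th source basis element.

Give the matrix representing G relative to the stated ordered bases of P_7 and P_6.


the matrix is [[0, 1/2, -3, 12, -35, 820/9, -2027/9, 14644/27]; [0, 0, 1/2, -9, 48, -175, 1640/3, -14189/9]; [0, 0, 0, 7/8, -18, 120, -525, 5740/3]; [0, 0, 0, 0, 5/4, -30, 240, -1225]; [0, 0, 0, 0, 0, 61/32, -45, 420]; [0, 0, 0, 0, 0, 0, 91/32, -63]; [0, 0, 0, 0, 0, 0, 0, 547/128]] (rows listed top to bottom)

image of 1: 0
image of x: 1/2
image of x^2: (1/2)x - 3
image of x^3: (7/8)x^2 - 9x + 12
image of x^4: (5/4)x^3 - 18x^2 + 48x - 35
image of x^5: (61/32)x^4 - 30x^3 + 120x^2 - 175x + 820/9
image of x^6: (91/32)x^5 - 45x^4 + 240x^3 - 525x^2 + (1640/3)x - 2027/9
image of x^7: (547/128)x^6 - 63x^5 + 420x^4 - 1225x^3 + (5740/3)x^2 - (14189/9)x + 14644/27
each image's coordinates form column j of the matrix


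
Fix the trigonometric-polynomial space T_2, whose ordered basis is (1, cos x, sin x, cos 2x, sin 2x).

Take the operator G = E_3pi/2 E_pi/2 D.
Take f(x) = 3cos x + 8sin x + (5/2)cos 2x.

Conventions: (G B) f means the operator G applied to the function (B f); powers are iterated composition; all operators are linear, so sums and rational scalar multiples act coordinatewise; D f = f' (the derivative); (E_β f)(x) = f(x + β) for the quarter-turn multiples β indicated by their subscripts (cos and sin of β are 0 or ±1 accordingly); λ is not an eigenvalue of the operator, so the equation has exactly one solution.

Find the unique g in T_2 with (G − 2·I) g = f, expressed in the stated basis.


the image equals g(x) = -(14/5)cos x - (13/5)sin x - (5/8)cos 2x + (5/8)sin 2x

write g with unknown coordinates in the stated basis and equate coefficients in (G − 2·I) g = f
solving from the highest basis element down gives g = -(14/5)cos x - (13/5)sin x - (5/8)cos 2x + (5/8)sin 2x
check: G g = -(13/5)cos x + (14/5)sin x + (5/4)cos 2x + (5/4)sin 2x
so G g − 2·g = 3cos x + 8sin x + (5/2)cos 2x = f ✓


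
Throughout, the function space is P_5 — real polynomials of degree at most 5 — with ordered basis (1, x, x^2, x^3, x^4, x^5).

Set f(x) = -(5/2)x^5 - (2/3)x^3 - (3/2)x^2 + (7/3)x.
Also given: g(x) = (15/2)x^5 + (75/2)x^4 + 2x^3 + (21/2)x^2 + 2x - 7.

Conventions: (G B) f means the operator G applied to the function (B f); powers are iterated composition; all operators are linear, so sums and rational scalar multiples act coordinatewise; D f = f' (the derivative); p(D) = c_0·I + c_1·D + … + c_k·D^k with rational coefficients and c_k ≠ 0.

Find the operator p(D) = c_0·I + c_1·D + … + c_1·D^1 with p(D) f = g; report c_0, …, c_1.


D^0 f = -(5/2)x^5 - (2/3)x^3 - (3/2)x^2 + (7/3)x
D^1 f = -(25/2)x^4 - 2x^2 - 3x + 7/3
matching coefficients of g against c_0 f + c_1 Df + … from the top degree down determines the c_i
solution: c_0 = -3, c_1 = -3

c_0 = -3, c_1 = -3
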